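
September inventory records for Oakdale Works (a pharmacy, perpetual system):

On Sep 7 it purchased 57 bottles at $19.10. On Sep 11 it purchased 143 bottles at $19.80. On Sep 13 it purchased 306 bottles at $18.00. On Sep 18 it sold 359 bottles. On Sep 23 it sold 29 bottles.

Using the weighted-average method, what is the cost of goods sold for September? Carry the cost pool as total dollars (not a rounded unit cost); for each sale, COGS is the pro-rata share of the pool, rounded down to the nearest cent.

After Sep 7: 57 on hand, pool $1,088.70 (≈ $19.1000 each)
After Sep 11: 200 on hand, pool $3,920.10 (≈ $19.6005 each)
After Sep 13: 506 on hand, pool $9,428.10 (≈ $18.6326 each)
Sep 18, sell 359: 359/506 × $9,428.10 → $6,689.10
Sep 23, sell 29: 29/147 × $2,739.00 → $540.34
Total COGS = $6,689.10 + $540.34 = $7,229.44
Ending inventory (cost pool remaining) = $2,198.66

COGS = $7,229.44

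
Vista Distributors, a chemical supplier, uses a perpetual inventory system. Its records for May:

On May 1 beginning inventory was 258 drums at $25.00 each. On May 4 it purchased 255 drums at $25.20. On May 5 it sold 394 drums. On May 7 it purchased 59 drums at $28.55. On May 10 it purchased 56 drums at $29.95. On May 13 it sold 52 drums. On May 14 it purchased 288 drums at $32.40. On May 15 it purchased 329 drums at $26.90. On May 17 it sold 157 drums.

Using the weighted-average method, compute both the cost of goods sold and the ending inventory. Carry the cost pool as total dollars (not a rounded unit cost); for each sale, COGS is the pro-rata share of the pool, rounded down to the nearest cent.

After May 1: 258 on hand, pool $6,450.00 (≈ $25.0000 each)
After May 4: 513 on hand, pool $12,876.00 (≈ $25.0994 each)
May 5, sell 394: 394/513 × $12,876.00 → $9,889.16
After May 7: 178 on hand, pool $4,671.29 (≈ $26.2432 each)
After May 10: 234 on hand, pool $6,348.49 (≈ $27.1303 each)
May 13, sell 52: 52/234 × $6,348.49 → $1,410.77
After May 14: 470 on hand, pool $14,268.92 (≈ $30.3594 each)
After May 15: 799 on hand, pool $23,119.02 (≈ $28.9349 each)
May 17, sell 157: 157/799 × $23,119.02 → $4,542.78
Total COGS = $9,889.16 + $1,410.77 + $4,542.78 = $15,842.71
Ending inventory (cost pool remaining) = $18,576.24

COGS = $15,842.71; ending inventory = $18,576.24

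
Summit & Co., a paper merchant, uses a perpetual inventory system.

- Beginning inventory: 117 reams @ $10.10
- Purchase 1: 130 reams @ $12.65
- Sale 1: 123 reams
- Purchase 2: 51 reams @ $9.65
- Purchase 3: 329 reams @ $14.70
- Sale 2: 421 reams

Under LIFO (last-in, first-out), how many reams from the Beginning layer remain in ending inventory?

83

Sale 1 (123) [LIFO — newest first]: 123 @ $12.65 = $1,555.95
Sale 2 (421) [LIFO — newest first]: 329 @ $14.70 + 51 @ $9.65 + 7 @ $12.65 + 34 @ $10.10 = $5,760.40
Total COGS = $1,555.95 + $5,760.40 = $7,316.35
Ending inventory: 83 @ $10.10 = $838.30
Check: goods available $8,154.65 = COGS $7,316.35 + ending $838.30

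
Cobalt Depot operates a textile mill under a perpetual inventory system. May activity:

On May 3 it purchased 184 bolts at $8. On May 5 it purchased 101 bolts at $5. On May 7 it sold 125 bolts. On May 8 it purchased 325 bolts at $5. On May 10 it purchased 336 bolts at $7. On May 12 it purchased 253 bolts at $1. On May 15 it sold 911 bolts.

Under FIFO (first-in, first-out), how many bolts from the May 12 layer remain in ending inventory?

163

May 7, 125 sold [FIFO — oldest first]: 125 @ $8 = $1,000
May 15, 911 sold [FIFO — oldest first]: 59 @ $8 + 101 @ $5 + 325 @ $5 + 336 @ $7 + 90 @ $1 = $5,044
Total COGS = $1,000 + $5,044 = $6,044
Ending inventory: 163 @ $1 = $163
Check: goods available $6,207 = COGS $6,044 + ending $163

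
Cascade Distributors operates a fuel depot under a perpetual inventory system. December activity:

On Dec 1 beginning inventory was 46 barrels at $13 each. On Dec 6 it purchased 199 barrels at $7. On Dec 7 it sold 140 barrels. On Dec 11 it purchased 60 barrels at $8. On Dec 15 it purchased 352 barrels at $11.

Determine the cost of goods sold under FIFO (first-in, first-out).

Dec 7, 140 sold [FIFO — oldest first]: 46 @ $13 + 94 @ $7 = $1,256
Ending inventory: 105 @ $7 + 60 @ $8 + 352 @ $11 = $5,087

COGS = $1,256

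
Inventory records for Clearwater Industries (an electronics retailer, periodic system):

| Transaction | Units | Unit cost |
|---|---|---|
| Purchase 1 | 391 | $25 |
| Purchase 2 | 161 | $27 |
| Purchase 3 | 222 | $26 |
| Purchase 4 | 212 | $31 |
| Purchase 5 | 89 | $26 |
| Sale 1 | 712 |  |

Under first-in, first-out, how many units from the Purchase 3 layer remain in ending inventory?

62

Sale 1 (712) [FIFO — oldest first]: 391 @ $25 + 161 @ $27 + 160 @ $26 = $18,282
Ending inventory: 62 @ $26 + 212 @ $31 + 89 @ $26 = $10,498
Check: goods available $28,780 = COGS $18,282 + ending $10,498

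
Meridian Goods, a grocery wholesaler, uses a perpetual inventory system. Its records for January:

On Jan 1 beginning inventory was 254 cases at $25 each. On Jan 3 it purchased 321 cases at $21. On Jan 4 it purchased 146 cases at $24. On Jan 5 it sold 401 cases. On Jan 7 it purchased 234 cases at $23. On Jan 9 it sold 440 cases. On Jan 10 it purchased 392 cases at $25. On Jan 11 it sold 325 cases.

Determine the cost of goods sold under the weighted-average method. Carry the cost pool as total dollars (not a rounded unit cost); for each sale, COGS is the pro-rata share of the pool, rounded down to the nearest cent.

COGS = $27,333.16

After Jan 1: 254 on hand, pool $6,350.00 (≈ $25.0000 each)
After Jan 3: 575 on hand, pool $13,091.00 (≈ $22.7670 each)
After Jan 4: 721 on hand, pool $16,595.00 (≈ $23.0166 each)
Jan 5, sell 401: 401/721 × $16,595.00 → $9,229.67
After Jan 7: 554 on hand, pool $12,747.33 (≈ $23.0096 each)
Jan 9, sell 440: 440/554 × $12,747.33 → $10,124.23
After Jan 10: 506 on hand, pool $12,423.10 (≈ $24.5516 each)
Jan 11, sell 325: 325/506 × $12,423.10 → $7,979.26
Total COGS = $9,229.67 + $10,124.23 + $7,979.26 = $27,333.16
Ending inventory (cost pool remaining) = $4,443.84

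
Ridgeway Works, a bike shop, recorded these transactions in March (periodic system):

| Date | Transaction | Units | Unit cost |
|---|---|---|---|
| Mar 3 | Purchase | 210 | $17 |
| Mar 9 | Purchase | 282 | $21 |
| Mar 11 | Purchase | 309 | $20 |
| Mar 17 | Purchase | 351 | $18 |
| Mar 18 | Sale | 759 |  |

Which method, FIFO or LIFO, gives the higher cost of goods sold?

FIFO COGS: 210 @ $17 + 282 @ $21 + 267 @ $20 = $14,832
LIFO COGS: 351 @ $18 + 309 @ $20 + 99 @ $21 = $14,577

FIFO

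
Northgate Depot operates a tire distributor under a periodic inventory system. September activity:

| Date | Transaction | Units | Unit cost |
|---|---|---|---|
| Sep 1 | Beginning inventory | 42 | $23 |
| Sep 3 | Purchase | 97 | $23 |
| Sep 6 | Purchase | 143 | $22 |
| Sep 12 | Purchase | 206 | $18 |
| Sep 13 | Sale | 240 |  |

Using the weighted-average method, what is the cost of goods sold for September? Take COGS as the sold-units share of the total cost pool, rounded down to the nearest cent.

Sep 13, sell 240: 240/488 × $10,051.00 → $4,943.11
Ending inventory (cost pool remaining) = $5,107.89

COGS = $4,943.11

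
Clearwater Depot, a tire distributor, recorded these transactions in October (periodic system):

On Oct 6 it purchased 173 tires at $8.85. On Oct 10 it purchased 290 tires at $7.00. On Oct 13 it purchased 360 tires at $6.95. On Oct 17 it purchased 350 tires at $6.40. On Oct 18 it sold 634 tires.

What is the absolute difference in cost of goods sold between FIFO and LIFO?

FIFO COGS: 173 @ $8.85 + 290 @ $7.00 + 171 @ $6.95 = $4,749.50
LIFO COGS: 350 @ $6.40 + 284 @ $6.95 = $4,213.80
Difference = |$4,749.50 − $4,213.80| = $535.70

$535.70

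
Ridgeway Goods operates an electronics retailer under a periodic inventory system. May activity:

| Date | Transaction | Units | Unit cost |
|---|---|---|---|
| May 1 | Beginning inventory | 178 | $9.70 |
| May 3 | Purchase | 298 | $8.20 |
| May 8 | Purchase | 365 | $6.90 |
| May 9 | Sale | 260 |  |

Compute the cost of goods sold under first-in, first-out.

May 9, 260 sold [FIFO — oldest first]: 178 @ $9.70 + 82 @ $8.20 = $2,399.00
Ending inventory: 216 @ $8.20 + 365 @ $6.90 = $4,289.70

COGS = $2,399.00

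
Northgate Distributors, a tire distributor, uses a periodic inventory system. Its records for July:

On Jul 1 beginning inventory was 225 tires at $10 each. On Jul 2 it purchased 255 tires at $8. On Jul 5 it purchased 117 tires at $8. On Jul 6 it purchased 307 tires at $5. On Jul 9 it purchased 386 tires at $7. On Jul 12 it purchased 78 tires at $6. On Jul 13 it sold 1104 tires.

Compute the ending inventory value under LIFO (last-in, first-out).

Ending inventory = $2,562

Jul 13, 1104 sold [LIFO — newest first]: 78 @ $6 + 386 @ $7 + 307 @ $5 + 117 @ $8 + 216 @ $8 = $7,369
Ending inventory: 225 @ $10 + 39 @ $8 = $2,562
Check: goods available $9,931 = COGS $7,369 + ending $2,562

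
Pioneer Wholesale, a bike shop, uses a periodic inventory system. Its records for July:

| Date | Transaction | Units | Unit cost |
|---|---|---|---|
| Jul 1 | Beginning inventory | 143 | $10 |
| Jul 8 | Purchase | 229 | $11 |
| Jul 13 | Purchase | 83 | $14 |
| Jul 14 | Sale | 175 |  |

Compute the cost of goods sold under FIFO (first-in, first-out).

COGS = $1,782

Jul 14, 175 sold [FIFO — oldest first]: 143 @ $10 + 32 @ $11 = $1,782
Ending inventory: 197 @ $11 + 83 @ $14 = $3,329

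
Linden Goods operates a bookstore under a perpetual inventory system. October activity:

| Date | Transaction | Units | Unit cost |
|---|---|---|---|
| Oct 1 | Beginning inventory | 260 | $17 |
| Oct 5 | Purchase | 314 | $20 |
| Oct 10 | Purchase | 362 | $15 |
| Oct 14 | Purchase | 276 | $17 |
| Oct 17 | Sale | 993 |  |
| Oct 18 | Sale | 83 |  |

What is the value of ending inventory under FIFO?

Ending inventory = $2,312

Oct 17, 993 sold [FIFO — oldest first]: 260 @ $17 + 314 @ $20 + 362 @ $15 + 57 @ $17 = $17,099
Oct 18, 83 sold [FIFO — oldest first]: 83 @ $17 = $1,411
Total COGS = $17,099 + $1,411 = $18,510
Ending inventory: 136 @ $17 = $2,312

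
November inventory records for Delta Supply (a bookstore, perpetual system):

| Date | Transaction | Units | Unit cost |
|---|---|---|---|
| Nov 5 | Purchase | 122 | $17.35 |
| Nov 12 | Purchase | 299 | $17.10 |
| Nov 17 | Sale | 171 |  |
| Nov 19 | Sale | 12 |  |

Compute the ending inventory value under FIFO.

Ending inventory = $4,069.80

Nov 17, 171 sold [FIFO — oldest first]: 122 @ $17.35 + 49 @ $17.10 = $2,954.60
Nov 19, 12 sold [FIFO — oldest first]: 12 @ $17.10 = $205.20
Total COGS = $2,954.60 + $205.20 = $3,159.80
Ending inventory: 238 @ $17.10 = $4,069.80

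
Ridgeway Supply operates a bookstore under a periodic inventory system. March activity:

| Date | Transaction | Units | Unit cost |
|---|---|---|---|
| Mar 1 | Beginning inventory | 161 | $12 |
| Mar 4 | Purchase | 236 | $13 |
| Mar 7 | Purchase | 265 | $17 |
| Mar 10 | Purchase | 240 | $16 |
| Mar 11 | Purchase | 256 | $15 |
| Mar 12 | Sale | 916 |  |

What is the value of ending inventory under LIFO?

Ending inventory = $2,985

Mar 12, 916 sold [LIFO — newest first]: 256 @ $15 + 240 @ $16 + 265 @ $17 + 155 @ $13 = $14,200
Ending inventory: 161 @ $12 + 81 @ $13 = $2,985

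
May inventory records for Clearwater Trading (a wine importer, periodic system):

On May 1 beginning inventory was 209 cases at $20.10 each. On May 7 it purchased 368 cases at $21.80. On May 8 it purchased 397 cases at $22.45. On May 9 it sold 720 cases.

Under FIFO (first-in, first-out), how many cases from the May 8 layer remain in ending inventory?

May 9, 720 sold [FIFO — oldest first]: 209 @ $20.10 + 368 @ $21.80 + 143 @ $22.45 = $15,433.65
Ending inventory: 254 @ $22.45 = $5,702.30

254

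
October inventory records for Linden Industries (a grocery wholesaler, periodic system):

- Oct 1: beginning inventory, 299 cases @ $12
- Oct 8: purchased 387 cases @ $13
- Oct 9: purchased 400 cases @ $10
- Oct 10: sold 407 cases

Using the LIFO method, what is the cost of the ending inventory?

Ending inventory = $8,528

Oct 10, 407 sold [LIFO — newest first]: 400 @ $10 + 7 @ $13 = $4,091
Ending inventory: 299 @ $12 + 380 @ $13 = $8,528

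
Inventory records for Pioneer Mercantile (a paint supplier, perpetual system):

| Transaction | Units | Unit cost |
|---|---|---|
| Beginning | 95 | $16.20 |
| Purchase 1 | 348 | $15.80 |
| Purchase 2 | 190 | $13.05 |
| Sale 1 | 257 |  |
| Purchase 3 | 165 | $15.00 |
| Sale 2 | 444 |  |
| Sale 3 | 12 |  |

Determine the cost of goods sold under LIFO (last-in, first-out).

Sale 1 (257) [LIFO — newest first]: 190 @ $13.05 + 67 @ $15.80 = $3,538.10
Sale 2 (444) [LIFO — newest first]: 165 @ $15.00 + 279 @ $15.80 = $6,883.20
Sale 3 (12) [LIFO — newest first]: 2 @ $15.80 + 10 @ $16.20 = $193.60
Total COGS = $3,538.10 + $6,883.20 + $193.60 = $10,614.90
Ending inventory: 85 @ $16.20 = $1,377.00

COGS = $10,614.90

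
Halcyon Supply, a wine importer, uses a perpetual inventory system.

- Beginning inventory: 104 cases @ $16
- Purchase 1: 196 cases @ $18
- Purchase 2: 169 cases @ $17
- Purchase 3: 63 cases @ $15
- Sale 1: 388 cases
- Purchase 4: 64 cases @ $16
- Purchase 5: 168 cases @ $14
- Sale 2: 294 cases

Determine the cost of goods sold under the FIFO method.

Sale 1 (388) [FIFO — oldest first]: 104 @ $16 + 196 @ $18 + 88 @ $17 = $6,688
Sale 2 (294) [FIFO — oldest first]: 81 @ $17 + 63 @ $15 + 64 @ $16 + 86 @ $14 = $4,550
Total COGS = $6,688 + $4,550 = $11,238
Ending inventory: 82 @ $14 = $1,148
Check: goods available $12,386 = COGS $11,238 + ending $1,148

COGS = $11,238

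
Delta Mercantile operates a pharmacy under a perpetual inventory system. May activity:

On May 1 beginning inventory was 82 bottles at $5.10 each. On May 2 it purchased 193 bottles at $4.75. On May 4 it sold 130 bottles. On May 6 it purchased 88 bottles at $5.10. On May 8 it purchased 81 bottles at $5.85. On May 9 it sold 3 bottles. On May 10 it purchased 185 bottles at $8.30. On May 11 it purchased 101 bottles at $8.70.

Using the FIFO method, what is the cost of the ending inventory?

May 4, 130 sold [FIFO — oldest first]: 82 @ $5.10 + 48 @ $4.75 = $646.20
May 9, 3 sold [FIFO — oldest first]: 3 @ $4.75 = $14.25
Total COGS = $646.20 + $14.25 = $660.45
Ending inventory: 142 @ $4.75 + 88 @ $5.10 + 81 @ $5.85 + 185 @ $8.30 + 101 @ $8.70 = $4,011.35

Ending inventory = $4,011.35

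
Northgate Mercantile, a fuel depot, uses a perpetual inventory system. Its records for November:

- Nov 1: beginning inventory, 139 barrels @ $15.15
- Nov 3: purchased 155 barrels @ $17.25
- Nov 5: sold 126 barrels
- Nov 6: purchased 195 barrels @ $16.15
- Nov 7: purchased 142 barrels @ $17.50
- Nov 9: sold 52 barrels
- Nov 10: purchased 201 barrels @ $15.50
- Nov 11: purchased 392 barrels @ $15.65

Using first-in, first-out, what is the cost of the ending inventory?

Nov 5, 126 sold [FIFO — oldest first]: 126 @ $15.15 = $1,908.90
Nov 9, 52 sold [FIFO — oldest first]: 13 @ $15.15 + 39 @ $17.25 = $869.70
Total COGS = $1,908.90 + $869.70 = $2,778.60
Ending inventory: 116 @ $17.25 + 195 @ $16.15 + 142 @ $17.50 + 201 @ $15.50 + 392 @ $15.65 = $16,885.55
Check: goods available $19,664.15 = COGS $2,778.60 + ending $16,885.55

Ending inventory = $16,885.55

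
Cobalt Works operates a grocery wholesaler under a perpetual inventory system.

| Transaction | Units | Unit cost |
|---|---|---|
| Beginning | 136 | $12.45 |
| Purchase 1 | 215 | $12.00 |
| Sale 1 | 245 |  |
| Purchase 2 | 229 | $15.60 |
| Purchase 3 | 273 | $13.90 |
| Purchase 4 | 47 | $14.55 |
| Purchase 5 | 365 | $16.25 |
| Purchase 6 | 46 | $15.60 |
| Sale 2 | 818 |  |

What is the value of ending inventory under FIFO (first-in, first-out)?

Sale 1 (245) [FIFO — oldest first]: 136 @ $12.45 + 109 @ $12.00 = $3,001.20
Sale 2 (818) [FIFO — oldest first]: 106 @ $12.00 + 229 @ $15.60 + 273 @ $13.90 + 47 @ $14.55 + 163 @ $16.25 = $11,971.70
Total COGS = $3,001.20 + $11,971.70 = $14,972.90
Ending inventory: 202 @ $16.25 + 46 @ $15.60 = $4,000.10

Ending inventory = $4,000.10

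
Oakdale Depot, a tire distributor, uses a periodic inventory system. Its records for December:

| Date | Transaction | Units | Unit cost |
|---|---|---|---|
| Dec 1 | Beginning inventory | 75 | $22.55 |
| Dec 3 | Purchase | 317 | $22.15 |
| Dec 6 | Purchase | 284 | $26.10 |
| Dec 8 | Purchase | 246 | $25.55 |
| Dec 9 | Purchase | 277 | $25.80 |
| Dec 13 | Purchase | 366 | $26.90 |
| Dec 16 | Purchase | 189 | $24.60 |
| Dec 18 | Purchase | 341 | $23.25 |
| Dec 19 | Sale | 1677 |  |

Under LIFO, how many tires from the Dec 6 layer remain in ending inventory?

Dec 19, 1677 sold [LIFO — newest first]: 341 @ $23.25 + 189 @ $24.60 + 366 @ $26.90 + 277 @ $25.80 + 246 @ $25.55 + 258 @ $26.10 = $42,588.75
Ending inventory: 75 @ $22.55 + 317 @ $22.15 + 26 @ $26.10 = $9,391.40

26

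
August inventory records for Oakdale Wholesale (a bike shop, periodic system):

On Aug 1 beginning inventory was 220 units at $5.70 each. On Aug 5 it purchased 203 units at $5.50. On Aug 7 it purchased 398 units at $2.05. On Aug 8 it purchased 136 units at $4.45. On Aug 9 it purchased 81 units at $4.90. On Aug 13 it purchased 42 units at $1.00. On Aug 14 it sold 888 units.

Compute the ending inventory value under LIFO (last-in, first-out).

Ending inventory = $1,094.40

Aug 14, 888 sold [LIFO — newest first]: 42 @ $1.00 + 81 @ $4.90 + 136 @ $4.45 + 398 @ $2.05 + 203 @ $5.50 + 28 @ $5.70 = $3,136.10
Ending inventory: 192 @ $5.70 = $1,094.40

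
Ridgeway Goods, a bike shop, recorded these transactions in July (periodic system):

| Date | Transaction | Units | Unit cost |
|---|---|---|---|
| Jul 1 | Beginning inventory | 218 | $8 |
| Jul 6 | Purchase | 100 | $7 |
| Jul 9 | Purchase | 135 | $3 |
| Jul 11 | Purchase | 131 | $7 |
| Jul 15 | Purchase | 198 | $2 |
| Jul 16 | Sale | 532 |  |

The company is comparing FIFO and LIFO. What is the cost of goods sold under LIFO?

COGS = $2,194

FIFO COGS: 218 @ $8 + 100 @ $7 + 135 @ $3 + 79 @ $7 = $3,402
LIFO COGS: 198 @ $2 + 131 @ $7 + 135 @ $3 + 68 @ $7 = $2,194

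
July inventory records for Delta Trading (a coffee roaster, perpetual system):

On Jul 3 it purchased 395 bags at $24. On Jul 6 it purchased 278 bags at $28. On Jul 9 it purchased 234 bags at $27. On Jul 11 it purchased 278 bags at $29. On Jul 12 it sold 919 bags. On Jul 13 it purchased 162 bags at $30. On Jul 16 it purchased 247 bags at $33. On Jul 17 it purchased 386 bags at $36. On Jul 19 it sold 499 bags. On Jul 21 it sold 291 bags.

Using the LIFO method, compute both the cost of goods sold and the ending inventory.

COGS = $52,017; ending inventory = $6,534

Jul 12, 919 sold [LIFO — newest first]: 278 @ $29 + 234 @ $27 + 278 @ $28 + 129 @ $24 = $25,260
Jul 19, 499 sold [LIFO — newest first]: 386 @ $36 + 113 @ $33 = $17,625
Jul 21, 291 sold [LIFO — newest first]: 134 @ $33 + 157 @ $30 = $9,132
Total COGS = $25,260 + $17,625 + $9,132 = $52,017
Ending inventory: 266 @ $24 + 5 @ $30 = $6,534
Check: goods available $58,551 = COGS $52,017 + ending $6,534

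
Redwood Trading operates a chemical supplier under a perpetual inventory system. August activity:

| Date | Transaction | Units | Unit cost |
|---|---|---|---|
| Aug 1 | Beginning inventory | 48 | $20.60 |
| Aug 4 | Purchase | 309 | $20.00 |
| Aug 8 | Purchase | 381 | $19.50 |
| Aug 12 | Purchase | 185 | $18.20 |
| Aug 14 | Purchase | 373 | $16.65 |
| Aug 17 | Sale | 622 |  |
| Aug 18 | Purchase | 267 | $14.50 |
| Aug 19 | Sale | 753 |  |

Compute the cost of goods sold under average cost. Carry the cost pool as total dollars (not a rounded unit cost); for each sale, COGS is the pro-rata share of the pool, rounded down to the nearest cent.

After Aug 1: 48 on hand, pool $988.80 (≈ $20.6000 each)
After Aug 4: 357 on hand, pool $7,168.80 (≈ $20.0807 each)
After Aug 8: 738 on hand, pool $14,598.30 (≈ $19.7809 each)
After Aug 12: 923 on hand, pool $17,965.30 (≈ $19.4640 each)
After Aug 14: 1296 on hand, pool $24,175.75 (≈ $18.6541 each)
Aug 17, sell 622: 622/1296 × $24,175.75 → $11,602.86
After Aug 18: 941 on hand, pool $16,444.39 (≈ $17.4754 each)
Aug 19, sell 753: 753/941 × $16,444.39 → $13,159.00
Total COGS = $11,602.86 + $13,159.00 = $24,761.86
Ending inventory (cost pool remaining) = $3,285.39

COGS = $24,761.86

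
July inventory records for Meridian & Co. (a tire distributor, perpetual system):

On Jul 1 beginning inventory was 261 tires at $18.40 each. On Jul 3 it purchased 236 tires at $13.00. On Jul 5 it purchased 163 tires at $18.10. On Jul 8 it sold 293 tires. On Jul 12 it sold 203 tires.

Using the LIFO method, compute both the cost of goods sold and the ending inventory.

COGS = $7,803.10; ending inventory = $3,017.60

Jul 8, 293 sold [LIFO — newest first]: 163 @ $18.10 + 130 @ $13.00 = $4,640.30
Jul 12, 203 sold [LIFO — newest first]: 106 @ $13.00 + 97 @ $18.40 = $3,162.80
Total COGS = $4,640.30 + $3,162.80 = $7,803.10
Ending inventory: 164 @ $18.40 = $3,017.60
Check: goods available $10,820.70 = COGS $7,803.10 + ending $3,017.60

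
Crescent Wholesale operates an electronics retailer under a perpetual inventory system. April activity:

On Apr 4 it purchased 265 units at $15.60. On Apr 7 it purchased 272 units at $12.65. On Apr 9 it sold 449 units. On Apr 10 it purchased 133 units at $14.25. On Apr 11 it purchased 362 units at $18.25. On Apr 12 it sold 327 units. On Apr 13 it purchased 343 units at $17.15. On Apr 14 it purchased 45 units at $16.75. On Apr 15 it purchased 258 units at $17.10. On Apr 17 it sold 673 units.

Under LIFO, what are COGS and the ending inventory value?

Apr 9, 449 sold [LIFO — newest first]: 272 @ $12.65 + 177 @ $15.60 = $6,202.00
Apr 12, 327 sold [LIFO — newest first]: 327 @ $18.25 = $5,967.75
Apr 17, 673 sold [LIFO — newest first]: 258 @ $17.10 + 45 @ $16.75 + 343 @ $17.15 + 27 @ $18.25 = $11,540.75
Total COGS = $6,202.00 + $5,967.75 + $11,540.75 = $23,710.50
Ending inventory: 88 @ $15.60 + 133 @ $14.25 + 8 @ $18.25 = $3,414.05

COGS = $23,710.50; ending inventory = $3,414.05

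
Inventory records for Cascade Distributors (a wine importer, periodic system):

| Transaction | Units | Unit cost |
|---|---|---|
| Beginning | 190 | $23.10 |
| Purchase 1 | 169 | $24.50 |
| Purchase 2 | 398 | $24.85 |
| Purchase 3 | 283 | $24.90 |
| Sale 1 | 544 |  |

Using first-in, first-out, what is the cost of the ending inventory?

Ending inventory = $12,339.75

Sale 1 (544) [FIFO — oldest first]: 190 @ $23.10 + 169 @ $24.50 + 185 @ $24.85 = $13,126.75
Ending inventory: 213 @ $24.85 + 283 @ $24.90 = $12,339.75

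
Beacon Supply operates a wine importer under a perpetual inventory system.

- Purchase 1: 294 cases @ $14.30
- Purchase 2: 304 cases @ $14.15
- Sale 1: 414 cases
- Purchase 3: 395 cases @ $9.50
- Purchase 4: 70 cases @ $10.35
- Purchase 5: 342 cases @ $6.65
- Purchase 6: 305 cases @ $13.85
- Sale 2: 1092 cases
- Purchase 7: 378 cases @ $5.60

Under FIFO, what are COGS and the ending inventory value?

Sale 1 (414) [FIFO — oldest first]: 294 @ $14.30 + 120 @ $14.15 = $5,902.20
Sale 2 (1092) [FIFO — oldest first]: 184 @ $14.15 + 395 @ $9.50 + 70 @ $10.35 + 342 @ $6.65 + 101 @ $13.85 = $10,753.75
Total COGS = $5,902.20 + $10,753.75 = $16,655.95
Ending inventory: 204 @ $13.85 + 378 @ $5.60 = $4,942.20

COGS = $16,655.95; ending inventory = $4,942.20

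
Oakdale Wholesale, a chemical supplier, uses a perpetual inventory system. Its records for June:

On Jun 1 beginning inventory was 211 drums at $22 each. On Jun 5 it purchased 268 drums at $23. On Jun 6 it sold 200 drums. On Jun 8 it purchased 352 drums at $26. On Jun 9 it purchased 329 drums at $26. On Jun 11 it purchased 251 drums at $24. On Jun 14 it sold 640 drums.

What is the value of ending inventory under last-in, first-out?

Jun 6, 200 sold [LIFO — newest first]: 200 @ $23 = $4,600
Jun 14, 640 sold [LIFO — newest first]: 251 @ $24 + 329 @ $26 + 60 @ $26 = $16,138
Total COGS = $4,600 + $16,138 = $20,738
Ending inventory: 211 @ $22 + 68 @ $23 + 292 @ $26 = $13,798

Ending inventory = $13,798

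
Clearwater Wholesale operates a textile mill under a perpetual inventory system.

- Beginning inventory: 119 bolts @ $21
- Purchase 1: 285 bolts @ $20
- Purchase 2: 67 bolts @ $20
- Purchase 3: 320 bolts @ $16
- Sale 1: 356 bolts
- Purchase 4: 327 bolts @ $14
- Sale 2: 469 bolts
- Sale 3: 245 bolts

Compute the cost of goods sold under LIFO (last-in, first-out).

Sale 1 (356) [LIFO — newest first]: 320 @ $16 + 36 @ $20 = $5,840
Sale 2 (469) [LIFO — newest first]: 327 @ $14 + 31 @ $20 + 111 @ $20 = $7,418
Sale 3 (245) [LIFO — newest first]: 174 @ $20 + 71 @ $21 = $4,971
Total COGS = $5,840 + $7,418 + $4,971 = $18,229
Ending inventory: 48 @ $21 = $1,008

COGS = $18,229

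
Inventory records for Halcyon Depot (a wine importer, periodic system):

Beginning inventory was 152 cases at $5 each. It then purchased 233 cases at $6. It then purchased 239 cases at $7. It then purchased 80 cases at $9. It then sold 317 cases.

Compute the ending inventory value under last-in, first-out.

Sale 1 (317) [LIFO — newest first]: 80 @ $9 + 237 @ $7 = $2,379
Ending inventory: 152 @ $5 + 233 @ $6 + 2 @ $7 = $2,172
Check: goods available $4,551 = COGS $2,379 + ending $2,172

Ending inventory = $2,172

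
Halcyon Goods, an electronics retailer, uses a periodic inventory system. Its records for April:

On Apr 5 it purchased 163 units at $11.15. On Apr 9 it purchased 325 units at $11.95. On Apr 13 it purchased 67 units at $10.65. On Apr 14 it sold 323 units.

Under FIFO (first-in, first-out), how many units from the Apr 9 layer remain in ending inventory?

165

Apr 14, 323 sold [FIFO — oldest first]: 163 @ $11.15 + 160 @ $11.95 = $3,729.45
Ending inventory: 165 @ $11.95 + 67 @ $10.65 = $2,685.30
Check: goods available $6,414.75 = COGS $3,729.45 + ending $2,685.30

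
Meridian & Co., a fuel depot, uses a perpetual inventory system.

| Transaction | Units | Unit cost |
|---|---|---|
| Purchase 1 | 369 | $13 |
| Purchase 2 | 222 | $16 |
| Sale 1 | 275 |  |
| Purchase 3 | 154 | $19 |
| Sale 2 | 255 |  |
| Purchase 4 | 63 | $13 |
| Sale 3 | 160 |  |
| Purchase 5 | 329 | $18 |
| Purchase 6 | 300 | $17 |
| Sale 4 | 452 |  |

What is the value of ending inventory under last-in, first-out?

Ending inventory = $4,720

Sale 1 (275) [LIFO — newest first]: 222 @ $16 + 53 @ $13 = $4,241
Sale 2 (255) [LIFO — newest first]: 154 @ $19 + 101 @ $13 = $4,239
Sale 3 (160) [LIFO — newest first]: 63 @ $13 + 97 @ $13 = $2,080
Sale 4 (452) [LIFO — newest first]: 300 @ $17 + 152 @ $18 = $7,836
Total COGS = $4,241 + $4,239 + $2,080 + $7,836 = $18,396
Ending inventory: 118 @ $13 + 177 @ $18 = $4,720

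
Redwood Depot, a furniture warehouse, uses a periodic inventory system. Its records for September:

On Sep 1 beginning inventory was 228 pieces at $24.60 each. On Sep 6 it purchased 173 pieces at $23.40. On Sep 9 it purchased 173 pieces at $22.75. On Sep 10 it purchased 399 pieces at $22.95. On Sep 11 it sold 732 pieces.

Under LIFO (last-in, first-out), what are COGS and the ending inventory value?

COGS = $16,836.80; ending inventory = $5,913.00

Sep 11, 732 sold [LIFO — newest first]: 399 @ $22.95 + 173 @ $22.75 + 160 @ $23.40 = $16,836.80
Ending inventory: 228 @ $24.60 + 13 @ $23.40 = $5,913.00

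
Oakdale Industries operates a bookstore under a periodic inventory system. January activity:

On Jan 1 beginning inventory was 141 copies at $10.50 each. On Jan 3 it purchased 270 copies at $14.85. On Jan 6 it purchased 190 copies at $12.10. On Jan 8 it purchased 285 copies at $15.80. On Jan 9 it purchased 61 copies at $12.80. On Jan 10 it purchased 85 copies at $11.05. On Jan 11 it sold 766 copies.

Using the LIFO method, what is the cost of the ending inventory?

Ending inventory = $3,336.75

Jan 11, 766 sold [LIFO — newest first]: 85 @ $11.05 + 61 @ $12.80 + 285 @ $15.80 + 190 @ $12.10 + 145 @ $14.85 = $10,675.30
Ending inventory: 141 @ $10.50 + 125 @ $14.85 = $3,336.75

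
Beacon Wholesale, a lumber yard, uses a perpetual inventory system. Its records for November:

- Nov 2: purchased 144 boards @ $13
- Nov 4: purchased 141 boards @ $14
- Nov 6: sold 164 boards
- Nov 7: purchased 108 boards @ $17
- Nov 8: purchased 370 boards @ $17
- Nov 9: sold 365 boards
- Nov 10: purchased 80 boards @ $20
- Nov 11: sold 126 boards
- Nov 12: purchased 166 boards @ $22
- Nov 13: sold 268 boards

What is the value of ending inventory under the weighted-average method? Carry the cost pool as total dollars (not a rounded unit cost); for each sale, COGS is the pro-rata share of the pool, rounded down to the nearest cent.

After Nov 2: 144 on hand, pool $1,872.00 (≈ $13.0000 each)
After Nov 4: 285 on hand, pool $3,846.00 (≈ $13.4947 each)
Nov 6, sell 164: 164/285 × $3,846.00 → $2,213.13
After Nov 7: 229 on hand, pool $3,468.87 (≈ $15.1479 each)
After Nov 8: 599 on hand, pool $9,758.87 (≈ $16.2919 each)
Nov 9, sell 365: 365/599 × $9,758.87 → $5,946.55
After Nov 10: 314 on hand, pool $5,412.32 (≈ $17.2367 each)
Nov 11, sell 126: 126/314 × $5,412.32 → $2,171.82
After Nov 12: 354 on hand, pool $6,892.50 (≈ $19.4703 each)
Nov 13, sell 268: 268/354 × $6,892.50 → $5,218.05
Total COGS = $2,213.13 + $5,946.55 + $2,171.82 + $5,218.05 = $15,549.55
Ending inventory (cost pool remaining) = $1,674.45
Check: goods available $17,224.00 = COGS $15,549.55 + ending $1,674.45

Ending inventory = $1,674.45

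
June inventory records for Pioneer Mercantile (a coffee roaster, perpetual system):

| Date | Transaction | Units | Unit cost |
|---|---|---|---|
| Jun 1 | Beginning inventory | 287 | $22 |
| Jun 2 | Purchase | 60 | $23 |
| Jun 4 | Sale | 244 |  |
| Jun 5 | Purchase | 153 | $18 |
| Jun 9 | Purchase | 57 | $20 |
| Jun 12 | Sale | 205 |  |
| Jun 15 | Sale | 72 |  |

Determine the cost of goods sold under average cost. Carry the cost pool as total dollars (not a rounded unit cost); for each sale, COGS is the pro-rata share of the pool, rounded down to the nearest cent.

After Jun 1: 287 on hand, pool $6,314.00 (≈ $22.0000 each)
After Jun 2: 347 on hand, pool $7,694.00 (≈ $22.1729 each)
Jun 4, sell 244: 244/347 × $7,694.00 → $5,410.19
After Jun 5: 256 on hand, pool $5,037.81 (≈ $19.6789 each)
After Jun 9: 313 on hand, pool $6,177.81 (≈ $19.7374 each)
Jun 12, sell 205: 205/313 × $6,177.81 → $4,046.16
Jun 15, sell 72: 72/108 × $2,131.65 → $1,421.10
Total COGS = $5,410.19 + $4,046.16 + $1,421.10 = $10,877.45
Ending inventory (cost pool remaining) = $710.55
Check: goods available $11,588.00 = COGS $10,877.45 + ending $710.55

COGS = $10,877.45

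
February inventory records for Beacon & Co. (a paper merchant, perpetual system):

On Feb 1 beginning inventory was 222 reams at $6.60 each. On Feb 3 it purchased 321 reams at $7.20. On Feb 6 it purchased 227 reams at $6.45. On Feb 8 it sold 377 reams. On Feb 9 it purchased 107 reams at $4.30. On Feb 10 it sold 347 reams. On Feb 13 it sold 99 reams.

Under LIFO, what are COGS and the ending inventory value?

COGS = $5,344.25; ending inventory = $356.40

Feb 8, 377 sold [LIFO — newest first]: 227 @ $6.45 + 150 @ $7.20 = $2,544.15
Feb 10, 347 sold [LIFO — newest first]: 107 @ $4.30 + 171 @ $7.20 + 69 @ $6.60 = $2,146.70
Feb 13, 99 sold [LIFO — newest first]: 99 @ $6.60 = $653.40
Total COGS = $2,544.15 + $2,146.70 + $653.40 = $5,344.25
Ending inventory: 54 @ $6.60 = $356.40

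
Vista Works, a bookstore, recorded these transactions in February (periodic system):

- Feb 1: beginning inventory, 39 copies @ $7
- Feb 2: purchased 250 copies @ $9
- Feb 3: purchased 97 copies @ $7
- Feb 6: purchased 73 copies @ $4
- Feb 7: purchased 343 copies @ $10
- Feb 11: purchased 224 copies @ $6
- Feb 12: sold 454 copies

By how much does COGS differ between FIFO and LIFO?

$170

FIFO COGS: 39 @ $7 + 250 @ $9 + 97 @ $7 + 68 @ $4 = $3,474
LIFO COGS: 224 @ $6 + 230 @ $10 = $3,644
Difference = |$3,474 − $3,644| = $170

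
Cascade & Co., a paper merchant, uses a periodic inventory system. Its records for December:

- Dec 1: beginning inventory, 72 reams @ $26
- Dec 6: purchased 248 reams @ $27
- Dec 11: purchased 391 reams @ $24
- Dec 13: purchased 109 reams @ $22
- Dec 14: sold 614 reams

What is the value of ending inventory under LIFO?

Dec 14, 614 sold [LIFO — newest first]: 109 @ $22 + 391 @ $24 + 114 @ $27 = $14,860
Ending inventory: 72 @ $26 + 134 @ $27 = $5,490

Ending inventory = $5,490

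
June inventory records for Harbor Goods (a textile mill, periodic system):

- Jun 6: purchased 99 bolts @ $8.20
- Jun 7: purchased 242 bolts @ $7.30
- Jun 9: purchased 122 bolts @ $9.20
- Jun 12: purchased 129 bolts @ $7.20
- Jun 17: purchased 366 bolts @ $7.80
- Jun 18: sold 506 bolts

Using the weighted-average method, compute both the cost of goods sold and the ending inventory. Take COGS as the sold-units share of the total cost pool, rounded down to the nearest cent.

Jun 18, sell 506: 506/958 × $7,484.40 → $3,953.13
Ending inventory (cost pool remaining) = $3,531.27

COGS = $3,953.13; ending inventory = $3,531.27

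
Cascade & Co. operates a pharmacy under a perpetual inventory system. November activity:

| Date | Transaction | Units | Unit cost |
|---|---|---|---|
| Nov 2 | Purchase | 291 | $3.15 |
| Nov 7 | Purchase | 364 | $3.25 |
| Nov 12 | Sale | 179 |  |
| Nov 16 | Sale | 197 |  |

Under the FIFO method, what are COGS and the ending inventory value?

Nov 12, 179 sold [FIFO — oldest first]: 179 @ $3.15 = $563.85
Nov 16, 197 sold [FIFO — oldest first]: 112 @ $3.15 + 85 @ $3.25 = $629.05
Total COGS = $563.85 + $629.05 = $1,192.90
Ending inventory: 279 @ $3.25 = $906.75

COGS = $1,192.90; ending inventory = $906.75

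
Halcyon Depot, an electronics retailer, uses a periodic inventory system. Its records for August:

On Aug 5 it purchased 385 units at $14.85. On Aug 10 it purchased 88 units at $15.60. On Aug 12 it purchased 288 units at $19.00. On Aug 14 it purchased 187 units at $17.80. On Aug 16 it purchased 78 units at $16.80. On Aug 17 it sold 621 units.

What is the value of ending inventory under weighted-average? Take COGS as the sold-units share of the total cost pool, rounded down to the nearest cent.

Ending inventory = $6,789.89

Aug 17, sell 621: 621/1026 × $17,201.05 → $10,411.16
Ending inventory (cost pool remaining) = $6,789.89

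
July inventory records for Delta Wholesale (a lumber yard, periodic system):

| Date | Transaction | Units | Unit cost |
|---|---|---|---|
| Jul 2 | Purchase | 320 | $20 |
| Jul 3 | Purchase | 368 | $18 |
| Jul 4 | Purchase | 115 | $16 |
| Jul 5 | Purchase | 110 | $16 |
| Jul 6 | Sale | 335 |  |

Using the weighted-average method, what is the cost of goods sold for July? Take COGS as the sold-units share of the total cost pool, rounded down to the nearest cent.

Jul 6, sell 335: 335/913 × $16,624.00 → $6,099.71
Ending inventory (cost pool remaining) = $10,524.29

COGS = $6,099.71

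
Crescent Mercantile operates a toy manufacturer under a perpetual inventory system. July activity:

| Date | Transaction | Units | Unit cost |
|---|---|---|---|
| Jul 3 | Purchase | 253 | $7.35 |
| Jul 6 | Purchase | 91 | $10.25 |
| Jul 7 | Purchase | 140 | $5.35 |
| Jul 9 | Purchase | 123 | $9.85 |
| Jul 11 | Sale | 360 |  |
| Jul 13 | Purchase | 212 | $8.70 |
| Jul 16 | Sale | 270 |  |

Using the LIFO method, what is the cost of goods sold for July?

COGS = $5,208.10

Jul 11, 360 sold [LIFO — newest first]: 123 @ $9.85 + 140 @ $5.35 + 91 @ $10.25 + 6 @ $7.35 = $2,937.40
Jul 16, 270 sold [LIFO — newest first]: 212 @ $8.70 + 58 @ $7.35 = $2,270.70
Total COGS = $2,937.40 + $2,270.70 = $5,208.10
Ending inventory: 189 @ $7.35 = $1,389.15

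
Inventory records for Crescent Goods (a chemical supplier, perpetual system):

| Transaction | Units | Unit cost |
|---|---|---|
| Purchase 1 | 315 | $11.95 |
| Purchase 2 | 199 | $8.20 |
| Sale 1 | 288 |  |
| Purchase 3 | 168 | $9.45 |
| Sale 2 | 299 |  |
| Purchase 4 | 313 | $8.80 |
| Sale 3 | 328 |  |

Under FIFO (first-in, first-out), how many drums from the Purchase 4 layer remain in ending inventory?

80

Sale 1 (288) [FIFO — oldest first]: 288 @ $11.95 = $3,441.60
Sale 2 (299) [FIFO — oldest first]: 27 @ $11.95 + 199 @ $8.20 + 73 @ $9.45 = $2,644.30
Sale 3 (328) [FIFO — oldest first]: 95 @ $9.45 + 233 @ $8.80 = $2,948.15
Total COGS = $3,441.60 + $2,644.30 + $2,948.15 = $9,034.05
Ending inventory: 80 @ $8.80 = $704.00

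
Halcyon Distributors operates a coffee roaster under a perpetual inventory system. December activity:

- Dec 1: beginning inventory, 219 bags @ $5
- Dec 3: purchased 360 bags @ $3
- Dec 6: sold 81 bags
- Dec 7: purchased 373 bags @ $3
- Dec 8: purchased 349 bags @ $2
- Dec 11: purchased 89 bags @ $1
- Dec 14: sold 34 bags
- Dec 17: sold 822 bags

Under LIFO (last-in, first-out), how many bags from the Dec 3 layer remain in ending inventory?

Dec 6, 81 sold [LIFO — newest first]: 81 @ $3 = $243
Dec 14, 34 sold [LIFO — newest first]: 34 @ $1 = $34
Dec 17, 822 sold [LIFO — newest first]: 55 @ $1 + 349 @ $2 + 373 @ $3 + 45 @ $3 = $2,007
Total COGS = $243 + $34 + $2,007 = $2,284
Ending inventory: 219 @ $5 + 234 @ $3 = $1,797

234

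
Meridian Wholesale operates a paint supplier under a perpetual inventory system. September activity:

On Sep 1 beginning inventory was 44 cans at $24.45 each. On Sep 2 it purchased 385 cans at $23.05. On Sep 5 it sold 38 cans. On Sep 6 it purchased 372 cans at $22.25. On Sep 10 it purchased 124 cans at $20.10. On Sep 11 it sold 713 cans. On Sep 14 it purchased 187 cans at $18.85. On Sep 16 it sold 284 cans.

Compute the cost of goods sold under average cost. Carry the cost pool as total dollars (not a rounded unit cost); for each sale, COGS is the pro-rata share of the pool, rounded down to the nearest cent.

COGS = $22,662.48

After Sep 1: 44 on hand, pool $1,075.80 (≈ $24.4500 each)
After Sep 2: 429 on hand, pool $9,950.05 (≈ $23.1936 each)
Sep 5, sell 38: 38/429 × $9,950.05 → $881.35
After Sep 6: 763 on hand, pool $17,345.70 (≈ $22.7336 each)
After Sep 10: 887 on hand, pool $19,838.10 (≈ $22.3654 each)
Sep 11, sell 713: 713/887 × $19,838.10 → $15,946.52
After Sep 14: 361 on hand, pool $7,416.53 (≈ $20.5444 each)
Sep 16, sell 284: 284/361 × $7,416.53 → $5,834.61
Total COGS = $881.35 + $15,946.52 + $5,834.61 = $22,662.48
Ending inventory (cost pool remaining) = $1,581.92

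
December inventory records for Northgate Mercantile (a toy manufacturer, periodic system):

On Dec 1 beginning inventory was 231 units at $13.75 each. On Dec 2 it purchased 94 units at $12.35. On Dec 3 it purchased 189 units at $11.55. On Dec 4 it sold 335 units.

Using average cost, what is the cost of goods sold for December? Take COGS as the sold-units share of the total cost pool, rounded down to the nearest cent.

COGS = $4,249.48

Dec 4, sell 335: 335/514 × $6,520.10 → $4,249.48
Ending inventory (cost pool remaining) = $2,270.62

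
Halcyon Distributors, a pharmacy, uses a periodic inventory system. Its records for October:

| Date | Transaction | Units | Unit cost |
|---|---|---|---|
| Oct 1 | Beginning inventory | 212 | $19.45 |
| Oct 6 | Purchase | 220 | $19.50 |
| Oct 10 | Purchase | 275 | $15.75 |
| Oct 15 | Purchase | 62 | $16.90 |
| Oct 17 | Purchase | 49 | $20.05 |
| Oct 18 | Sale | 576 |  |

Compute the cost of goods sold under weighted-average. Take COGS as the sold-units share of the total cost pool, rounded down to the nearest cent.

COGS = $10,403.84

Oct 18, sell 576: 576/818 × $14,774.90 → $10,403.84
Ending inventory (cost pool remaining) = $4,371.06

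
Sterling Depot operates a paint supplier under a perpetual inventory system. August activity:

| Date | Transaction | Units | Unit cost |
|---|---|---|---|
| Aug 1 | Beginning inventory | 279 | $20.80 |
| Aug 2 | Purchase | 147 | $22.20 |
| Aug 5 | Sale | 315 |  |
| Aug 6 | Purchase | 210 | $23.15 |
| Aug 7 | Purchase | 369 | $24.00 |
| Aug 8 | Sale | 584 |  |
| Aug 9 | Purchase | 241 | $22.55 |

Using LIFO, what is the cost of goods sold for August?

COGS = $20,579.30

Aug 5, 315 sold [LIFO — newest first]: 147 @ $22.20 + 168 @ $20.80 = $6,757.80
Aug 8, 584 sold [LIFO — newest first]: 369 @ $24.00 + 210 @ $23.15 + 5 @ $20.80 = $13,821.50
Total COGS = $6,757.80 + $13,821.50 = $20,579.30
Ending inventory: 106 @ $20.80 + 241 @ $22.55 = $7,639.35
Check: goods available $28,218.65 = COGS $20,579.30 + ending $7,639.35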